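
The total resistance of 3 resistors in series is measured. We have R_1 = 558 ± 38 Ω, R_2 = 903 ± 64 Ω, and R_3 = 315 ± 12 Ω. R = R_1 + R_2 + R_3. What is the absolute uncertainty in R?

Absolute uncertainties add in quadrature for a linear combination:
  (δR_1)² = 1440;  (δR_2)² = 4100;  (δR_3)² = 144
δR = √(5680) = 75.4 Ω

75.4 Ω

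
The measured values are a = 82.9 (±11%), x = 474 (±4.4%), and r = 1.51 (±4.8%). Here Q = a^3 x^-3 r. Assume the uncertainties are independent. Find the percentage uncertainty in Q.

Products/powers → add relative errors in quadrature, weighted by exponent:
  (3·δa/a)² = (3×0.110)² = 0.109;  (-3·δx/x)² = (-3×0.0440)² = 0.0174;  (1·δr/r)² = (1×0.0480)² = 0.00230
δQ/Q = √(0.129) = 0.359

35.9%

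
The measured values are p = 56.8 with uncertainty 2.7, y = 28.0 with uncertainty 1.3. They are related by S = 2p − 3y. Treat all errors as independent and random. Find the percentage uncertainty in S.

Each term contributes (cᵢ δxᵢ)² to (δS)²:
  (2·δp)² = 29.2;  (3·δy)² = 15.2
δS = √(44.4) = 6.66
S = 29.6, so δS/S = 6.66/29.6 = 0.225.

22.5%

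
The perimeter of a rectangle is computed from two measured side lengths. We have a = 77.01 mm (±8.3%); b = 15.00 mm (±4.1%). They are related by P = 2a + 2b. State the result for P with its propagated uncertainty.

184.0 ± 12.8 mm

P is a linear combination, so absolute uncertainties add in quadrature:
  (2·δa)² = 163;  (2·δb)² = 1.51
δP = √(165) = 12.8 mm
P = 184.0 mm.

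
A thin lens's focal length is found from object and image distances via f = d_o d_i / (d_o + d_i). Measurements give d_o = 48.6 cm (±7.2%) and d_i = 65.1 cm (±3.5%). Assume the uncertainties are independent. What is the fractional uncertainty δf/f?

∂f/∂d_o = (d_i/(d_o+d_i))² = 0.328;  ∂f/∂d_i = (d_o/(d_o+d_i))² = 0.183
δf = √((∂f/∂d_o · δd_o)² + (∂f/∂d_i · δd_i)²) = √(1.32 + 0.173) = 1.22 cm
f = 27.8 cm, so δf/f = 1.22/27.8 = 0.0439.

0.0439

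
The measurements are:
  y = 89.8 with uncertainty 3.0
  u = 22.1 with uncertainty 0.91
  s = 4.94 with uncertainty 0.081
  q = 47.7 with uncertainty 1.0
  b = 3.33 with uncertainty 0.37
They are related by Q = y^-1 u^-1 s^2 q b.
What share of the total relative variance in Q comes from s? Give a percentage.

6.45%

(δQ/Q)² = (-1·δy/y)² + (-1·δu/u)² + (2·δs/s)² + (1·δq/q)² + (1·δb/b)²
  y term: (-1×0.0334)² = 0.00112
  u term: (-1×0.0412)² = 0.00170
  s term: (2×0.0164)² = 0.00108
  q term: (1×0.0210)² = 0.000440
  b term: (1×0.111)² = 0.0123
Total = 0.0167. Share from s = 0.00108/0.0167 = 0.0645.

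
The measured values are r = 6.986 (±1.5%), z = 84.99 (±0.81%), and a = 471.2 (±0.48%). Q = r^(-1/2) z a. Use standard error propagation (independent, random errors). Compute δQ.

Products/powers → add relative errors in quadrature, weighted by exponent:
  (−½·δr/r)² = (-0.5×0.0150)² = 5.62e-05;  (1·δz/z)² = (1×0.00810)² = 6.56e-05;  (1·δa/a)² = (1×0.00480)² = 2.3e-05
δQ/Q = √(0.000145) = 0.0120
Q = 15150, so δQ = 0.0120 × 15150 = 182.

182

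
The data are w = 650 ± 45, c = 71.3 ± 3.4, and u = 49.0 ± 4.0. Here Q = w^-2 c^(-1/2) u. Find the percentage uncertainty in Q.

Relative error in a monomial: (δQ/Q)² = Σ (nᵢ · δxᵢ/xᵢ)².
  (-2·δw/w)² = (-2×0.0692)² = 0.0192;  (−½·δc/c)² = (-0.5×0.0477)² = 0.000568;  (1·δu/u)² = (1×0.0816)² = 0.00666
δQ/Q = √(0.0264) = 0.162

16.2%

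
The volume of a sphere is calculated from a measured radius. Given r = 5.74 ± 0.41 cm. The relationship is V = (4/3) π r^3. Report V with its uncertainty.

V ∝ r^3, so δV/V = |3| · δr/r = 3 × 0.0714 = 0.214.
V = 792 cm^3, so δV = 0.214 × 792 = 170 cm^3.

792 ± 170 cm^3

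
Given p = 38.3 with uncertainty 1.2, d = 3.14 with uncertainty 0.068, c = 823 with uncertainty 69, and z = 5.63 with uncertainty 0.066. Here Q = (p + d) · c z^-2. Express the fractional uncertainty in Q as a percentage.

9.18%

Let u = p + d = 41.4. δu = √(δp² + δd²) = √(1.44 + 0.00462) = 1.20, so δu/u = 0.0290.
Q is then a monomial in u, c, z:
δQ/Q = √((δu/u)² + (1·δc/c)² + (-2·δz/z)²) = √(0.000841 + 0.00703 + 0.000550) = 0.0918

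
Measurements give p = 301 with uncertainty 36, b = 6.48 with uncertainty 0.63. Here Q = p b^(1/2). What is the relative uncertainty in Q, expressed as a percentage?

For a monomial Q ∝ p, b^(1/2), fractional errors add in quadrature:
  (1·δp/p)² = (1×0.120)² = 0.0143;  (½·δb/b)² = (0.5×0.0972)² = 0.00236
δQ/Q = √(0.0167) = 0.129

12.9%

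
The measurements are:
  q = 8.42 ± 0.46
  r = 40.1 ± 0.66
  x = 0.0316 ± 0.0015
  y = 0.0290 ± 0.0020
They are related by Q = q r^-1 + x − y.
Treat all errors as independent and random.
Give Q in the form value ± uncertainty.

0.213 ± 0.0122

Let p = q·r^-1 = 0.210. δp/p = √((1·δq/q)² + (-1·δr/r)²) = √(0.00298 + 0.000271) = 0.0571, so δp = 0.0120.
Q = p + x − y: δQ = √(δp² + δx² + δy²) = √(0.000144 + 2.25e-06 + 4e-06) = 0.0122
Q = 0.213.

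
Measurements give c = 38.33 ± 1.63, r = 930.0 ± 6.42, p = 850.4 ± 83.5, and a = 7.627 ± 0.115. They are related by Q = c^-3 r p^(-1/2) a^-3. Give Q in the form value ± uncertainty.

Relative error in a monomial: (δQ/Q)² = Σ (nᵢ · δxᵢ/xᵢ)².
  (-3·δc/c)² = (-3×0.0425)² = 0.0163;  (1·δr/r)² = (1×0.00690)² = 4.77e-05;  (−½·δp/p)² = (-0.5×0.0982)² = 0.00241;  (-3·δa/a)² = (-3×0.0151)² = 0.00205
δQ/Q = √(0.0208) = 0.144
Q = 1.276e-06, so δQ = 0.144 × 1.276e-06 = 1.84e-07.

(1.276 ± 0.184) × 10^-6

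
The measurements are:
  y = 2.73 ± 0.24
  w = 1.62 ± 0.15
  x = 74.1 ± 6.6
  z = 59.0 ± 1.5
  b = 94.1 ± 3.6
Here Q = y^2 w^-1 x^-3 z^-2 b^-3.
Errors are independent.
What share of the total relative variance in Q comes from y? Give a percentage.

24.4%

(δQ/Q)² = (2·δy/y)² + (-1·δw/w)² + (-3·δx/x)² + (-2·δz/z)² + (-3·δb/b)²
  y term: (2×0.0879)² = 0.0309
  w term: (-1×0.0926)² = 0.00857
  x term: (-3×0.0891)² = 0.0714
  z term: (-2×0.0254)² = 0.00259
  b term: (-3×0.0383)² = 0.0132
Total = 0.127. Share from y = 0.0309/0.127 = 0.244.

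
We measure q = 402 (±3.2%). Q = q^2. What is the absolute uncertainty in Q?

Relative error in a monomial: (δQ/Q)² = Σ (nᵢ · δxᵢ/xᵢ)².
  (2·δq/q)² = (2×0.0320)² = 0.00410
δQ/Q = √(0.00410) = 0.0640
Q = 1.62e+05, so δQ = 0.0640 × 1.62e+05 = 10300.

10300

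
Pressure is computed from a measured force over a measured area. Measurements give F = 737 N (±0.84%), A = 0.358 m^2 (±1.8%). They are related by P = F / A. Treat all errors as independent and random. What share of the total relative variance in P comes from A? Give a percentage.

(δP/P)² = (1·δF/F)² + (-1·δA/A)²
  F term: (1×0.00840)² = 7.06e-05
  A term: (-1×0.0180)² = 0.000324
Total = 0.000395. Share from A = 0.000324/0.000395 = 0.821.

82.1%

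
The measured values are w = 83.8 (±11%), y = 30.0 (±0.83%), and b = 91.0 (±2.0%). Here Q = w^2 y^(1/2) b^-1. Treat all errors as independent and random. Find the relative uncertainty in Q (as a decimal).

0.221

Products/powers → add relative errors in quadrature, weighted by exponent:
  (2·δw/w)² = (2×0.110)² = 0.0484;  (½·δy/y)² = (0.5×0.00830)² = 1.72e-05;  (-1·δb/b)² = (-1×0.0200)² = 0.000400
δQ/Q = √(0.0488) = 0.221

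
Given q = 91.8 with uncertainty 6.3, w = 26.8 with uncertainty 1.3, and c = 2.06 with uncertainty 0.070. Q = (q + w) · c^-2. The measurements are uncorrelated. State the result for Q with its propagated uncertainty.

27.9 ± 2.43

Let u = q + w = 119. δu = √(δq² + δw²) = √(39.7 + 1.69) = 6.43, so δu/u = 0.0542.
Q is then a monomial in u, c:
δQ/Q = √((δu/u)² + (-2·δc/c)²) = √(0.00294 + 0.00462) = 0.0870
Q = 27.9, so δQ = 0.0870 × 27.9 = 2.43.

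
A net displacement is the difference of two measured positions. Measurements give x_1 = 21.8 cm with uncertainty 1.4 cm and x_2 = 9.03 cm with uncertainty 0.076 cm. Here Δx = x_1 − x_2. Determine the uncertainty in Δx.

Δx is a linear combination, so absolute uncertainties add in quadrature:
  (δx_1)² = 1.96;  (δx_2)² = 0.00578
δΔx = √(1.97) = 1.40 cm

1.40 cm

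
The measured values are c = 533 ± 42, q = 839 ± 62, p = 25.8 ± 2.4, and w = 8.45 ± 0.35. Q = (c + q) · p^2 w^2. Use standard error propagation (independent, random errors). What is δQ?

Let u = c + q = 1370. δu = √(δc² + δq²) = √(1760 + 3840) = 74.9, so δu/u = 0.0546.
Q is then a monomial in u, p, w:
δQ/Q = √((δu/u)² + (2·δp/p)² + (2·δw/w)²) = √(0.00298 + 0.0346 + 0.00686) = 0.211
Q = 6.52e+07, so δQ = 0.211 × 6.52e+07 = 1.37e+07.

1.37e+07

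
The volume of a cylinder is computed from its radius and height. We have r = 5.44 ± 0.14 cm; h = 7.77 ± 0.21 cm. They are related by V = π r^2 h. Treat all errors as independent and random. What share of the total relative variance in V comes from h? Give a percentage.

(δV/V)² = (2·δr/r)² + (1·δh/h)²
  r term: (2×0.0257)² = 0.00265
  h term: (1×0.0270)² = 0.000730
Total = 0.00338. Share from h = 0.000730/0.00338 = 0.216.

21.6%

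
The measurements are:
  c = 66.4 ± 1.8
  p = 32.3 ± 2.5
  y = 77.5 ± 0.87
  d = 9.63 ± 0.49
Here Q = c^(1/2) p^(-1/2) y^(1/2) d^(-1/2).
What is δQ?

0.198

Q is a product of powers, so relative uncertainties combine in quadrature:
  (½·δc/c)² = (0.5×0.0271)² = 0.000184;  (−½·δp/p)² = (-0.5×0.0774)² = 0.00150;  (½·δy/y)² = (0.5×0.0112)² = 3.15e-05;  (−½·δd/d)² = (-0.5×0.0509)² = 0.000647
δQ/Q = √(0.00236) = 0.0486
Q = 4.07, so δQ = 0.0486 × 4.07 = 0.198.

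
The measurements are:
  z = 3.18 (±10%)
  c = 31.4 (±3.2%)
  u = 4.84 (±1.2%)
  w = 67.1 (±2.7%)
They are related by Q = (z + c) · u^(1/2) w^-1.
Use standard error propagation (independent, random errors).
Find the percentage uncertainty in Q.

Let h = z + c = 34.6. δh = √(δz² + δc²) = √(0.101 + 1.01) = 1.05, so δh/h = 0.0305.
Q is then a monomial in h, u, w:
δQ/Q = √((δh/h)² + (½·δu/u)² + (-1·δw/w)²) = √(0.000929 + 3.6e-05 + 0.000729) = 0.0412

4.12%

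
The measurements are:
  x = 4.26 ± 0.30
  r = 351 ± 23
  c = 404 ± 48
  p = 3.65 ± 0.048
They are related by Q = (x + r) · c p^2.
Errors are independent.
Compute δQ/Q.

0.138

Let u = x + r = 355. δu = √(δx² + δr²) = √(0.0900 + 529) = 23.0, so δu/u = 0.0647.
Q is then a monomial in u, c, p:
δQ/Q = √((δu/u)² + (1·δc/c)² + (2·δp/p)²) = √(0.00419 + 0.0141 + 0.000692) = 0.138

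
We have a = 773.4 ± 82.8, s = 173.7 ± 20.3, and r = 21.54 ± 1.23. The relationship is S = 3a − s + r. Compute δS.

Each term contributes (cᵢ δxᵢ)² to (δS)²:
  (3·δa)² = 61700;  (δs)² = 412;  (δr)² = 1.51
δS = √(62100) = 249

249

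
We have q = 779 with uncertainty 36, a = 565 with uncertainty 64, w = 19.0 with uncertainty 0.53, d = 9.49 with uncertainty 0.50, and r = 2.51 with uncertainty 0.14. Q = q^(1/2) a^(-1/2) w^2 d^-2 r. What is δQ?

For a monomial Q ∝ q^(1/2), a^(-1/2), w^2, d^-2, r, fractional errors add in quadrature:
  (½·δq/q)² = (0.5×0.0462)² = 0.000534;  (−½·δa/a)² = (-0.5×0.113)² = 0.00321;  (2·δw/w)² = (2×0.0279)² = 0.00311;  (-2·δd/d)² = (-2×0.0527)² = 0.0111;  (1·δr/r)² = (1×0.0558)² = 0.00311
δQ/Q = √(0.0211) = 0.145
Q = 11.8, so δQ = 0.145 × 11.8 = 1.71.

1.71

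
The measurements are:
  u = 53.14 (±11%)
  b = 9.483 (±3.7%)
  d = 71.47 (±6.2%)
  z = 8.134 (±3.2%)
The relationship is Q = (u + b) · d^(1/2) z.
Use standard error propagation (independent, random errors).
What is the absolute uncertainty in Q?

446

Let w = u + b = 62.62. δw = √(δu² + δb²) = √(34.2 + 0.123) = 5.86, so δw/w = 0.0935.
Q is then a monomial in w, d, z:
δQ/Q = √((δw/w)² + (½·δd/d)² + (1·δz/z)²) = √(0.00874 + 0.000961 + 0.00102) = 0.104
Q = 4306, so δQ = 0.104 × 4306 = 446.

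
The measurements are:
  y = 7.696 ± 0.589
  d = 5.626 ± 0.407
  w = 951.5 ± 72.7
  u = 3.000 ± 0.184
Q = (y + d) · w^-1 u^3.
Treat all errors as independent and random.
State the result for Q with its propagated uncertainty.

0.3780 ± 0.0780

Let h = y + d = 13.32. δh = √(δy² + δd²) = √(0.347 + 0.166) = 0.716, so δh/h = 0.0537.
Q is then a monomial in h, w, u:
δQ/Q = √((δh/h)² + (-1·δw/w)² + (3·δu/u)²) = √(0.00289 + 0.00584 + 0.0339) = 0.206
Q = 0.3780, so δQ = 0.206 × 0.3780 = 0.0780.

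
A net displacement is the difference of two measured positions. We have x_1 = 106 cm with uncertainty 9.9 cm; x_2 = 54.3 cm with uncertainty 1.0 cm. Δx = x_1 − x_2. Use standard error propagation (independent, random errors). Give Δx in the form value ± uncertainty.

Δx is a linear combination, so absolute uncertainties add in quadrature:
  (δx_1)² = 98.0;  (δx_2)² = 1.00
δΔx = √(99.0) = 9.95 cm
Δx = 51.7 cm.

51.7 ± 9.95 cm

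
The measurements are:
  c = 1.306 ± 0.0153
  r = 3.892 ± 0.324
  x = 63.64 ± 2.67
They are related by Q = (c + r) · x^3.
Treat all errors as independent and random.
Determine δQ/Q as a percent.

14.0%

Let u = c + r = 5.198. δu = √(δc² + δr²) = √(0.000234 + 0.105) = 0.324, so δu/u = 0.0624.
Q is then a monomial in u, x:
δQ/Q = √((δu/u)² + (3·δx/x)²) = √(0.00389 + 0.0158) = 0.140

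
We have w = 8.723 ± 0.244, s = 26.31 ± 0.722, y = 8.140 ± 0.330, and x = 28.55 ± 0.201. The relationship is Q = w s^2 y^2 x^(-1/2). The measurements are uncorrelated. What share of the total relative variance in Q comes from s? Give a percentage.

29.0%

(δQ/Q)² = (1·δw/w)² + (2·δs/s)² + (2·δy/y)² + (−½·δx/x)²
  w term: (1×0.0280)² = 0.000782
  s term: (2×0.0274)² = 0.00301
  y term: (2×0.0405)² = 0.00657
  x term: (-0.5×0.00704)² = 1.24e-05
Total = 0.0104. Share from s = 0.00301/0.0104 = 0.290.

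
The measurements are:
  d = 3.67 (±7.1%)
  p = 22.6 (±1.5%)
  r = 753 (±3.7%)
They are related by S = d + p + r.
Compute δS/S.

Each term contributes (cᵢ δxᵢ)² to (δS)²:
  (δd)² = 0.0679;  (δp)² = 0.115;  (δr)² = 776
δS = √(776) = 27.9
S = 779, so δS/S = 27.9/779 = 0.0358.

0.0358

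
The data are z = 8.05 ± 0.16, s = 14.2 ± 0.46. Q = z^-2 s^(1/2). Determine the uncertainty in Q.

Each factor contributes (exponent × relative error)² to (δQ/Q)²:
  (-2·δz/z)² = (-2×0.0199)² = 0.00158;  (½·δs/s)² = (0.5×0.0324)² = 0.000262
δQ/Q = √(0.00184) = 0.0429
Q = 0.0582, so δQ = 0.0429 × 0.0582 = 0.00250.

0.00250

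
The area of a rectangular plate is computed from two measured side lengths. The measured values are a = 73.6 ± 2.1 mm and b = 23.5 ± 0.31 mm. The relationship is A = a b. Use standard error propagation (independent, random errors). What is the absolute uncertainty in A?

54.4 mm^2

A is a product of powers, so relative uncertainties combine in quadrature:
  (1·δa/a)² = (1×0.0285)² = 0.000814;  (1·δb/b)² = (1×0.0132)² = 0.000174
δA/A = √(0.000988) = 0.0314
A = 1730 mm^2, so δA = 0.0314 × 1730 = 54.4 mm^2.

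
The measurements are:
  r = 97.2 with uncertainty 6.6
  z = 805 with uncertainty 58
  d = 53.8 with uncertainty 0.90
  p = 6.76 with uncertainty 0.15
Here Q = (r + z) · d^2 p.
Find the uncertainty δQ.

Let u = r + z = 902. δu = √(δr² + δz²) = √(43.6 + 3360) = 58.4, so δu/u = 0.0647.
Q is then a monomial in u, d, p:
δQ/Q = √((δu/u)² + (2·δd/d)² + (1·δp/p)²) = √(0.00419 + 0.00112 + 0.000492) = 0.0761
Q = 1.77e+07, so δQ = 0.0761 × 1.77e+07 = 1.34e+06.

1.34e+06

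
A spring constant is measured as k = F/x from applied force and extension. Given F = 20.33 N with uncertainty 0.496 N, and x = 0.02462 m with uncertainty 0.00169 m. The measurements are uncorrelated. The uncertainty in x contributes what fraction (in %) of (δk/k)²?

(δk/k)² = (1·δF/F)² + (-1·δx/x)²
  F term: (1×0.0244)² = 0.000595
  x term: (-1×0.0686)² = 0.00471
Total = 0.00531. Share from x = 0.00471/0.00531 = 0.888.

88.8%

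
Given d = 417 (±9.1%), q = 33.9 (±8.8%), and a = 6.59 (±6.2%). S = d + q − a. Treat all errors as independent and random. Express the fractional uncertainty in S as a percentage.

8.57%

Sums and differences: (δS)² = Σ (cᵢ δxᵢ)².
  (δd)² = 1440;  (δq)² = 8.90;  (δa)² = 0.167
δS = √(1450) = 38.1
S = 444, so δS/S = 38.1/444 = 0.0857.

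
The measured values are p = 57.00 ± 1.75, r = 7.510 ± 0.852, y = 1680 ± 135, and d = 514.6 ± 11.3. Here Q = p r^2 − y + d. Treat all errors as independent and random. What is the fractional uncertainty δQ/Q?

Let w = p·r^2 = 3215. δw/w = √((1·δp/p)² + (2·δr/r)²) = √(0.000943 + 0.0515) = 0.229, so δw = 736.
Q = w − y + d: δQ = √(δw² + δy² + δd²) = √(5.42e+05 + 18200 + 128) = 748
Q = 2049, so δQ/Q = 748/2049 = 0.365.

0.365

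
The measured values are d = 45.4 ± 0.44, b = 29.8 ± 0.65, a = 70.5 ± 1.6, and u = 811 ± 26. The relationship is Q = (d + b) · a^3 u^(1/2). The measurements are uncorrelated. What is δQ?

5.31e+07

Let w = d + b = 75.2. δw = √(δd² + δb²) = √(0.194 + 0.423) = 0.785, so δw/w = 0.0104.
Q is then a monomial in w, a, u:
δQ/Q = √((δw/w)² + (3·δa/a)² + (½·δu/u)²) = √(0.000109 + 0.00464 + 0.000257) = 0.0707
Q = 7.5e+08, so δQ = 0.0707 × 7.5e+08 = 5.31e+07.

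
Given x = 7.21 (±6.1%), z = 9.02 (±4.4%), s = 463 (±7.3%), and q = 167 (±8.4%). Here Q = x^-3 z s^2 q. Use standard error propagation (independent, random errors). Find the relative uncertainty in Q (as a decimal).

0.253

Products/powers → add relative errors in quadrature, weighted by exponent:
  (-3·δx/x)² = (-3×0.0610)² = 0.0335;  (1·δz/z)² = (1×0.0440)² = 0.00194;  (2·δs/s)² = (2×0.0730)² = 0.0213;  (1·δq/q)² = (1×0.0840)² = 0.00706
δQ/Q = √(0.0638) = 0.253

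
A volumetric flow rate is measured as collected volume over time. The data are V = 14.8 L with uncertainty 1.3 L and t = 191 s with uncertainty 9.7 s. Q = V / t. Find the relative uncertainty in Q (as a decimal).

Products/powers → add relative errors in quadrature, weighted by exponent:
  (1·δV/V)² = (1×0.0878)² = 0.00772;  (-1·δt/t)² = (-1×0.0508)² = 0.00258
δQ/Q = √(0.0103) = 0.101

0.101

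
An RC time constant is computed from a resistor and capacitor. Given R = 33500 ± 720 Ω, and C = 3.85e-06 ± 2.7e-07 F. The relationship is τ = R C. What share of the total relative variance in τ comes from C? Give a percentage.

91.4%

(δτ/τ)² = (1·δR/R)² + (1·δC/C)²
  R term: (1×0.0215)² = 0.000462
  C term: (1×0.0701)² = 0.00492
Total = 0.00538. Share from C = 0.00492/0.00538 = 0.914.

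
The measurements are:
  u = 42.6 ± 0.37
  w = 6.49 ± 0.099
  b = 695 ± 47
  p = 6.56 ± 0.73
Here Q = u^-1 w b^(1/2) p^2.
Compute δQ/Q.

For a monomial Q ∝ u^-1, w, b^(1/2), p^2, fractional errors add in quadrature:
  (-1·δu/u)² = (-1×0.00869)² = 7.54e-05;  (1·δw/w)² = (1×0.0153)² = 0.000233;  (½·δb/b)² = (0.5×0.0676)² = 0.00114;  (2·δp/p)² = (2×0.111)² = 0.0495
δQ/Q = √(0.0510) = 0.226

0.226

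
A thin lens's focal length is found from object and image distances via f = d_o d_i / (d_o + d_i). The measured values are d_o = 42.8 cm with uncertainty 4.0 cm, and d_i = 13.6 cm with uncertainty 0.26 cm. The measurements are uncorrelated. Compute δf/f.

∂f/∂d_o = (d_i/(d_o+d_i))² = 0.0581;  ∂f/∂d_i = (d_o/(d_o+d_i))² = 0.576
δf = √((∂f/∂d_o · δd_o)² + (∂f/∂d_i · δd_i)²) = √(0.0541 + 0.0224) = 0.277 cm
f = 10.3 cm, so δf/f = 0.277/10.3 = 0.0268.

0.0268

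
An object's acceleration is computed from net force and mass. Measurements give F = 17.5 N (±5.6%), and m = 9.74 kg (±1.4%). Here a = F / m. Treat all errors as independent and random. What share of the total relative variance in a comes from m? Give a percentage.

(δa/a)² = (1·δF/F)² + (-1·δm/m)²
  F term: (1×0.0560)² = 0.00314
  m term: (-1×0.0140)² = 0.000196
Total = 0.00333. Share from m = 0.000196/0.00333 = 0.0588.

5.88%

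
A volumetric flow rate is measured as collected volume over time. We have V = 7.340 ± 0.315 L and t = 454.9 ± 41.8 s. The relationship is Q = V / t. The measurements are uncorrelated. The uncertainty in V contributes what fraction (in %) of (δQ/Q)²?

(δQ/Q)² = (1·δV/V)² + (-1·δt/t)²
  V term: (1×0.0429)² = 0.00184
  t term: (-1×0.0919)² = 0.00844
Total = 0.0103. Share from V = 0.00184/0.0103 = 0.179.

17.9%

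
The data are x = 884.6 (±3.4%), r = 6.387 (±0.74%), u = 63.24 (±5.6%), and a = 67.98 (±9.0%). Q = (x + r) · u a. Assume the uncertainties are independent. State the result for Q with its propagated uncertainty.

Let w = x + r = 891.0. δw = √(δx² + δr²) = √(905 + 0.00223) = 30.1, so δw/w = 0.0338.
Q is then a monomial in w, u, a:
δQ/Q = √((δw/w)² + (1·δu/u)² + (1·δa/a)²) = √(0.00114 + 0.00314 + 0.00810) = 0.111
Q = 3.83e+06, so δQ = 0.111 × 3.83e+06 = 4.26e+05.

(3.830 ± 0.426) × 10^6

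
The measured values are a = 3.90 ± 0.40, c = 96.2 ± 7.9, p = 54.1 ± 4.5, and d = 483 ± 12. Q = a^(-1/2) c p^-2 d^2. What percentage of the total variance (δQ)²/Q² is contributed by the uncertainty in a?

6.65%

(δQ/Q)² = (−½·δa/a)² + (1·δc/c)² + (-2·δp/p)² + (2·δd/d)²
  a term: (-0.5×0.103)² = 0.00263
  c term: (1×0.0821)² = 0.00674
  p term: (-2×0.0832)² = 0.0277
  d term: (2×0.0248)² = 0.00247
Total = 0.0395. Share from a = 0.00263/0.0395 = 0.0665.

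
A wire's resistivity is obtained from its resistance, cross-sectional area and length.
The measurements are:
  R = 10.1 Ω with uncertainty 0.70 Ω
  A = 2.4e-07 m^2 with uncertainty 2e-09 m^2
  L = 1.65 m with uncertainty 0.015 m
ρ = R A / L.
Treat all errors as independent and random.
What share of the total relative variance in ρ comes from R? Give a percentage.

96.9%

(δρ/ρ)² = (1·δR/R)² + (1·δA/A)² + (-1·δL/L)²
  R term: (1×0.0693)² = 0.00480
  A term: (1×0.00833)² = 6.94e-05
  L term: (-1×0.00909)² = 8.26e-05
Total = 0.00496. Share from R = 0.00480/0.00496 = 0.969.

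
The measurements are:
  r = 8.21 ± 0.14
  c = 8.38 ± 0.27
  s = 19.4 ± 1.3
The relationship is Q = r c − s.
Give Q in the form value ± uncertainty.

Let p = r·c = 68.8. δp/p = √((1·δr/r)² + (1·δc/c)²) = √(0.000291 + 0.00104) = 0.0365, so δp = 2.51.
Q = p − s: δQ = √(δp² + δs²) = √(6.29 + 1.69) = 2.82
Q = 49.4.

49.4 ± 2.82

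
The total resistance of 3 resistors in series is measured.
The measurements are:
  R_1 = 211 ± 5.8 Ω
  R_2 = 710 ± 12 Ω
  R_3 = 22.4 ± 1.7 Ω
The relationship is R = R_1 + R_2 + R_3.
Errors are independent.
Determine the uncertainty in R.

Sums and differences: (δR)² = Σ (cᵢ δxᵢ)².
  (δR_1)² = 33.6;  (δR_2)² = 144;  (δR_3)² = 2.89
δR = √(181) = 13.4 Ω

13.4 Ω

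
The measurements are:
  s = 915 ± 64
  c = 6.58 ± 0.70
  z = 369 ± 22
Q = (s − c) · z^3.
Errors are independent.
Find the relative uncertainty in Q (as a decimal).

Let u = s − c = 908. δu = √(δs² + δc²) = √(4100 + 0.490) = 64.0, so δu/u = 0.0705.
Q is then a monomial in u, z:
δQ/Q = √((δu/u)² + (3·δz/z)²) = √(0.00496 + 0.0320) = 0.192

0.192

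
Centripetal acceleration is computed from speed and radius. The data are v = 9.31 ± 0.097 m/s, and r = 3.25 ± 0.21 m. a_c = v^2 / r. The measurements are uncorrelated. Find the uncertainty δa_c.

Products/powers → add relative errors in quadrature, weighted by exponent:
  (2·δv/v)² = (2×0.0104)² = 0.000434;  (-1·δr/r)² = (-1×0.0646)² = 0.00418
δa_c/a_c = √(0.00461) = 0.0679
a_c = 26.7 m/s^2, so δa_c = 0.0679 × 26.7 = 1.81 m/s^2.

1.81 m/s^2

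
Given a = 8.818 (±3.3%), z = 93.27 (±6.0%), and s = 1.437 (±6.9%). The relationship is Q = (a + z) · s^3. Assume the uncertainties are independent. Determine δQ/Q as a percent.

Let u = a + z = 102.1. δu = √(δa² + δz²) = √(0.0847 + 31.3) = 5.60, so δu/u = 0.0549.
Q is then a monomial in u, s:
δQ/Q = √((δu/u)² + (3·δs/s)²) = √(0.00301 + 0.0428) = 0.214

21.4%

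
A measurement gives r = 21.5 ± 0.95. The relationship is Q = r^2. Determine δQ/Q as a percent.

Since Q is a product/quotient, work with relative uncertainties:
  (2·δr/r)² = (2×0.0442)² = 0.00781
δQ/Q = √(0.00781) = 0.0884

8.84%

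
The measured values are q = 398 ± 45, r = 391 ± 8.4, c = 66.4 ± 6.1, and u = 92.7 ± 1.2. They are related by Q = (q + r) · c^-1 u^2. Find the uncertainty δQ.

11400

Let w = q + r = 789. δw = √(δq² + δr²) = √(2020 + 70.6) = 45.8, so δw/w = 0.0580.
Q is then a monomial in w, c, u:
δQ/Q = √((δw/w)² + (-1·δc/c)² + (2·δu/u)²) = √(0.00337 + 0.00844 + 0.000670) = 0.112
Q = 1.02e+05, so δQ = 0.112 × 1.02e+05 = 11400.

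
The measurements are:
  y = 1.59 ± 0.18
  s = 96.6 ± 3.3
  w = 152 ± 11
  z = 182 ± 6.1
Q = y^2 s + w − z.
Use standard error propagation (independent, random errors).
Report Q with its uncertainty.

214 ± 57.3

Let p = y^2·s = 244. δp/p = √((2·δy/y)² + (1·δs/s)²) = √(0.0513 + 0.00117) = 0.229, so δp = 55.9.
Q = p + w − z: δQ = √(δp² + δw² + δz²) = √(3130 + 121 + 37.2) = 57.3
Q = 214.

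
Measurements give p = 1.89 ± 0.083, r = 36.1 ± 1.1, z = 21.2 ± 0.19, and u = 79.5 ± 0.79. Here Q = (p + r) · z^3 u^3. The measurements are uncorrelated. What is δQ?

9.01e+09

Let w = p + r = 38.0. δw = √(δp² + δr²) = √(0.00689 + 1.21) = 1.10, so δw/w = 0.0290.
Q is then a monomial in w, z, u:
δQ/Q = √((δw/w)² + (3·δz/z)² + (3·δu/u)²) = √(0.000843 + 0.000723 + 0.000889) = 0.0495
Q = 1.82e+11, so δQ = 0.0495 × 1.82e+11 = 9.01e+09.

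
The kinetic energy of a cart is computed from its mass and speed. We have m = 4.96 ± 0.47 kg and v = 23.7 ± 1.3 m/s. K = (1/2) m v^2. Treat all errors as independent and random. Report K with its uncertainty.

Since K is a product/quotient, work with relative uncertainties:
  (1·δm/m)² = (1×0.0948)² = 0.00898;  (2·δv/v)² = (2×0.0549)² = 0.0120
δK/K = √(0.0210) = 0.145
K = 1390 J, so δK = 0.145 × 1390 = 202 J.

1390 ± 202 J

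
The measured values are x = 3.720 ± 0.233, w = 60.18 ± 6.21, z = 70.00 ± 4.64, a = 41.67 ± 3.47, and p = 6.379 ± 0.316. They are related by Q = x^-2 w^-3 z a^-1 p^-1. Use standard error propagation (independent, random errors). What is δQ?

Products/powers → add relative errors in quadrature, weighted by exponent:
  (-2·δx/x)² = (-2×0.0626)² = 0.0157;  (-3·δw/w)² = (-3×0.103)² = 0.0958;  (1·δz/z)² = (1×0.0663)² = 0.00439;  (-1·δa/a)² = (-1×0.0833)² = 0.00693;  (-1·δp/p)² = (-1×0.0495)² = 0.00245
δQ/Q = √(0.125) = 0.354
Q = 8.731e-08, so δQ = 0.354 × 8.731e-08 = 3.09e-08.

3.09e-08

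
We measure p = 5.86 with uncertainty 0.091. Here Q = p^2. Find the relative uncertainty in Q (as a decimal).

Since Q is a product/quotient, work with relative uncertainties:
  (2·δp/p)² = (2×0.0155)² = 0.000965
δQ/Q = √(0.000965) = 0.0311

0.0311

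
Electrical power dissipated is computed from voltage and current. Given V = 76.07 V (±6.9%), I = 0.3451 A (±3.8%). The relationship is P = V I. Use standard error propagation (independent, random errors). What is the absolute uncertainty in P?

Since P is a product/quotient, work with relative uncertainties:
  (1·δV/V)² = (1×0.0690)² = 0.00476;  (1·δI/I)² = (1×0.0380)² = 0.00144
δP/P = √(0.00621) = 0.0788
P = 26.25 W, so δP = 0.0788 × 26.25 = 2.07 W.

2.07 W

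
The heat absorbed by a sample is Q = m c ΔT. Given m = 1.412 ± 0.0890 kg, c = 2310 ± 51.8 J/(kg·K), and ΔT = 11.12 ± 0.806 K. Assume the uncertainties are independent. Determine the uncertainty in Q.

3580 J

Each factor contributes (exponent × relative error)² to (δQ/Q)²:
  (1·δm/m)² = (1×0.0630)² = 0.00397;  (1·δc/c)² = (1×0.0224)² = 0.000503;  (1·δΔT/ΔT)² = (1×0.0725)² = 0.00525
δQ/Q = √(0.00973) = 0.0986
Q = 36270 J, so δQ = 0.0986 × 36270 = 3580 J.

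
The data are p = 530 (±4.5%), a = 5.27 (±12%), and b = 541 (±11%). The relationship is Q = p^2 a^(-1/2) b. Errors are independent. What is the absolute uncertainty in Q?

1.02e+07

Relative error in a monomial: (δQ/Q)² = Σ (nᵢ · δxᵢ/xᵢ)².
  (2·δp/p)² = (2×0.0450)² = 0.00810;  (−½·δa/a)² = (-0.5×0.120)² = 0.00360;  (1·δb/b)² = (1×0.110)² = 0.0121
δQ/Q = √(0.0238) = 0.154
Q = 6.62e+07, so δQ = 0.154 × 6.62e+07 = 1.02e+07.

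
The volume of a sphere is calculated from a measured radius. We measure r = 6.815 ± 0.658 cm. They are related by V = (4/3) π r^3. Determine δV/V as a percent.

V ∝ r^3, so δV/V = |3| · δr/r = 3 × 0.0966 = 0.290.

29.0%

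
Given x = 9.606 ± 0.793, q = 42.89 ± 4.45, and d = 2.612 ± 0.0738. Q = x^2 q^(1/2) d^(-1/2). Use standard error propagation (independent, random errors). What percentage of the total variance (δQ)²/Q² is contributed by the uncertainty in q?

(δQ/Q)² = (2·δx/x)² + (½·δq/q)² + (−½·δd/d)²
  x term: (2×0.0826)² = 0.0273
  q term: (0.5×0.104)² = 0.00269
  d term: (-0.5×0.0283)² = 0.000200
Total = 0.0302. Share from q = 0.00269/0.0302 = 0.0893.

8.93%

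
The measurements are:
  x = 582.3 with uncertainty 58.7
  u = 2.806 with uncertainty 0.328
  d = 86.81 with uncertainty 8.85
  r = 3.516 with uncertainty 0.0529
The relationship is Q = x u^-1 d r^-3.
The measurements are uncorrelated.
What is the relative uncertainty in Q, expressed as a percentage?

Each factor contributes (exponent × relative error)² to (δQ/Q)²:
  (1·δx/x)² = (1×0.101)² = 0.0102;  (-1·δu/u)² = (-1×0.117)² = 0.0137;  (1·δd/d)² = (1×0.102)² = 0.0104;  (-3·δr/r)² = (-3×0.0150)² = 0.00204
δQ/Q = √(0.0363) = 0.190

19.0%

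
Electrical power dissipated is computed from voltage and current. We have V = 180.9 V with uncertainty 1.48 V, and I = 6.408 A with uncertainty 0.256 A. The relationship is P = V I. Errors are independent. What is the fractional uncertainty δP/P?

0.0408

Products/powers → add relative errors in quadrature, weighted by exponent:
  (1·δV/V)² = (1×0.00818)² = 6.69e-05;  (1·δI/I)² = (1×0.0400)² = 0.00160
δP/P = √(0.00166) = 0.0408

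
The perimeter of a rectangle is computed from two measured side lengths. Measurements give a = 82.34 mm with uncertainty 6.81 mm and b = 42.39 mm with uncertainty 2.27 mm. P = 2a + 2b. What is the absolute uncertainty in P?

14.4 mm

Sums and differences: (δP)² = Σ (cᵢ δxᵢ)².
  (2·δa)² = 186;  (2·δb)² = 20.6
δP = √(206) = 14.4 mm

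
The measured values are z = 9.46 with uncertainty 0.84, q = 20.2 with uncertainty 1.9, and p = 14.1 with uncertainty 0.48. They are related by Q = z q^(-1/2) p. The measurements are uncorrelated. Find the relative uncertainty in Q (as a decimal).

0.106

Products/powers → add relative errors in quadrature, weighted by exponent:
  (1·δz/z)² = (1×0.0888)² = 0.00788;  (−½·δq/q)² = (-0.5×0.0941)² = 0.00221;  (1·δp/p)² = (1×0.0340)² = 0.00116
δQ/Q = √(0.0113) = 0.106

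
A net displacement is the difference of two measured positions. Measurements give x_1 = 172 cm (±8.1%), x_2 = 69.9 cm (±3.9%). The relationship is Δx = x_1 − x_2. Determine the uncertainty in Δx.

14.2 cm

Each term contributes (cᵢ δxᵢ)² to (δΔx)²:
  (δx_1)² = 194;  (δx_2)² = 7.43
δΔx = √(202) = 14.2 cm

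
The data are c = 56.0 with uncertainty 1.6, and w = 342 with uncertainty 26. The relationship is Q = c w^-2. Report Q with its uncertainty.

Q is a product of powers, so relative uncertainties combine in quadrature:
  (1·δc/c)² = (1×0.0286)² = 0.000816;  (-2·δw/w)² = (-2×0.0760)² = 0.0231
δQ/Q = √(0.0239) = 0.155
Q = 0.000479, so δQ = 0.155 × 0.000479 = 7.41e-05.

(4.79 ± 0.741) × 10^-4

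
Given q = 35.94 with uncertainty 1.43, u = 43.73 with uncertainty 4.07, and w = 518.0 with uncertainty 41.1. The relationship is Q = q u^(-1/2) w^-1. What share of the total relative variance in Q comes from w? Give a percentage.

(δQ/Q)² = (1·δq/q)² + (−½·δu/u)² + (-1·δw/w)²
  q term: (1×0.0398)² = 0.00158
  u term: (-0.5×0.0931)² = 0.00217
  w term: (-1×0.0793)² = 0.00630
Total = 0.0100. Share from w = 0.00630/0.0100 = 0.627.

62.7%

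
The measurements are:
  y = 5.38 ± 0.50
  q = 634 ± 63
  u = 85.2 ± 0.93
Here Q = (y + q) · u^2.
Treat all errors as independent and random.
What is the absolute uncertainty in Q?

4.68e+05

Let w = y + q = 639. δw = √(δy² + δq²) = √(0.250 + 3970) = 63.0, so δw/w = 0.0985.
Q is then a monomial in w, u:
δQ/Q = √((δw/w)² + (2·δu/u)²) = √(0.00971 + 0.000477) = 0.101
Q = 4.64e+06, so δQ = 0.101 × 4.64e+06 = 4.68e+05.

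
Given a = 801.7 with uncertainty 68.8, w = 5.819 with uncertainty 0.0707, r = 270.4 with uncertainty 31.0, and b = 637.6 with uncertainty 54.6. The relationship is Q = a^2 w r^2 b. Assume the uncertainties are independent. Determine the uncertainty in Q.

5.22e+13

Since Q is a product/quotient, work with relative uncertainties:
  (2·δa/a)² = (2×0.0858)² = 0.0295;  (1·δw/w)² = (1×0.0121)² = 0.000148;  (2·δr/r)² = (2×0.115)² = 0.0526;  (1·δb/b)² = (1×0.0856)² = 0.00733
δQ/Q = √(0.0895) = 0.299
Q = 1.744e+14, so δQ = 0.299 × 1.744e+14 = 5.22e+13.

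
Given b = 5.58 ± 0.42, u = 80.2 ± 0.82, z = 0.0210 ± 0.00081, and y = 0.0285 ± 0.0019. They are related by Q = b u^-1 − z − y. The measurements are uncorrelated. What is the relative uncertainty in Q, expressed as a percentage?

Let p = b·u^-1 = 0.0696. δp/p = √((1·δb/b)² + (-1·δu/u)²) = √(0.00567 + 0.000105) = 0.0760, so δp = 0.00529.
Q = p − z − y: δQ = √(δp² + δz² + δy²) = √(2.79e-05 + 6.56e-07 + 3.61e-06) = 0.00567
Q = 0.0201, so δQ/Q = 0.00567/0.0201 = 0.283.

28.3%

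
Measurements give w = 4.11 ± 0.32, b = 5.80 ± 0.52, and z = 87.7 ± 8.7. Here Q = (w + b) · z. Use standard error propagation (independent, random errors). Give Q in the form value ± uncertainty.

Let u = w + b = 9.91. δu = √(δw² + δb²) = √(0.102 + 0.270) = 0.611, so δu/u = 0.0616.
Q is then a monomial in u, z:
δQ/Q = √((δu/u)² + (1·δz/z)²) = √(0.00380 + 0.00984) = 0.117
Q = 869, so δQ = 0.117 × 869 = 101.

869 ± 101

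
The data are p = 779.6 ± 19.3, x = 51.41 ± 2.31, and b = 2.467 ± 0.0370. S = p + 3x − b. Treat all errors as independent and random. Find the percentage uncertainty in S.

S is a linear combination, so absolute uncertainties add in quadrature:
  (δp)² = 372;  (3·δx)² = 48.0;  (δb)² = 0.00137
δS = √(421) = 20.5
S = 931.4, so δS/S = 20.5/931.4 = 0.0220.

2.20%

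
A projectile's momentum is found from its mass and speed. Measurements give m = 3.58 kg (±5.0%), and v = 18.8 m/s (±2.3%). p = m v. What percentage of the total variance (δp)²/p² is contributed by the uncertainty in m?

82.5%

(δp/p)² = (1·δm/m)² + (1·δv/v)²
  m term: (1×0.0500)² = 0.00250
  v term: (1×0.0230)² = 0.000529
Total = 0.00303. Share from m = 0.00250/0.00303 = 0.825.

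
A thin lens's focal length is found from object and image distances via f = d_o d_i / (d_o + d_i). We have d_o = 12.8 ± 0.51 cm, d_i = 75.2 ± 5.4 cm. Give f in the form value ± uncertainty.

10.9 ± 0.390 cm

∂f/∂d_o = (d_i/(d_o+d_i))² = 0.730;  ∂f/∂d_i = (d_o/(d_o+d_i))² = 0.0212
δf = √((∂f/∂d_o · δd_o)² + (∂f/∂d_i · δd_i)²) = √(0.139 + 0.0131) = 0.390 cm
f = 10.9 cm.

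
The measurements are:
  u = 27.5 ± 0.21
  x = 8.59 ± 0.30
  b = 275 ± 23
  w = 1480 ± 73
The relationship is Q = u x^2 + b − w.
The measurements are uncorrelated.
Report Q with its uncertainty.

824 ± 162

Let p = u·x^2 = 2030. δp/p = √((1·δu/u)² + (2·δx/x)²) = √(5.83e-05 + 0.00488) = 0.0703, so δp = 143.
Q = p + b − w: δQ = √(δp² + δb² + δw²) = √(20300 + 529 + 5330) = 162
Q = 824.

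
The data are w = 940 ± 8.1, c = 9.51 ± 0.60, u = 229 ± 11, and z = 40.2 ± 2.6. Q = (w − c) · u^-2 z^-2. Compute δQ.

1.77e-06

Let h = w − c = 930. δh = √(δw² + δc²) = √(65.6 + 0.360) = 8.12, so δh/h = 0.00873.
Q is then a monomial in h, u, z:
δQ/Q = √((δh/h)² + (-2·δu/u)² + (-2·δz/z)²) = √(7.62e-05 + 0.00923 + 0.0167) = 0.161
Q = 1.1e-05, so δQ = 0.161 × 1.1e-05 = 1.77e-06.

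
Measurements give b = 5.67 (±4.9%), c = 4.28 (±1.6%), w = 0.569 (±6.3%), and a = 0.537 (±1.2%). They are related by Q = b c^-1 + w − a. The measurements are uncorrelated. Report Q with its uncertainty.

1.36 ± 0.0774

Let p = b·c^-1 = 1.32. δp/p = √((1·δb/b)² + (-1·δc/c)²) = √(0.00240 + 0.000256) = 0.0515, so δp = 0.0683.
Q = p + w − a: δQ = √(δp² + δw² + δa²) = √(0.00466 + 0.00129 + 4.15e-05) = 0.0774
Q = 1.36.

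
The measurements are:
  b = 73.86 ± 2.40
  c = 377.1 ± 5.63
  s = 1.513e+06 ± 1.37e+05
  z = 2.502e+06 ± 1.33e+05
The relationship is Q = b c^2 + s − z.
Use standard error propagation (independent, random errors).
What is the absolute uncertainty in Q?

Let p = b·c^2 = 1.05e+07. δp/p = √((1·δb/b)² + (2·δc/c)²) = √(0.00106 + 0.000892) = 0.0441, so δp = 4.64e+05.
Q = p + s − z: δQ = √(δp² + δs² + δz²) = √(2.15e+11 + 1.88e+10 + 1.77e+10) = 5.01e+05

5.01e+05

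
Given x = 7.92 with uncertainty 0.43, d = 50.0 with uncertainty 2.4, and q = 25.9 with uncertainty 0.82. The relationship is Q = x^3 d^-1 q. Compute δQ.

44.5

Each factor contributes (exponent × relative error)² to (δQ/Q)²:
  (3·δx/x)² = (3×0.0543)² = 0.0265;  (-1·δd/d)² = (-1×0.0480)² = 0.00230;  (1·δq/q)² = (1×0.0317)² = 0.00100
δQ/Q = √(0.0298) = 0.173
Q = 257, so δQ = 0.173 × 257 = 44.5.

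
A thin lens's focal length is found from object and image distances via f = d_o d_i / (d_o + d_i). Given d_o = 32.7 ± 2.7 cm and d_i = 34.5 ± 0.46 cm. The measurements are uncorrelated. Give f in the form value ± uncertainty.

∂f/∂d_o = (d_i/(d_o+d_i))² = 0.264;  ∂f/∂d_i = (d_o/(d_o+d_i))² = 0.237
δf = √((∂f/∂d_o · δd_o)² + (∂f/∂d_i · δd_i)²) = √(0.506 + 0.0119) = 0.720 cm
f = 16.8 cm.

16.8 ± 0.720 cm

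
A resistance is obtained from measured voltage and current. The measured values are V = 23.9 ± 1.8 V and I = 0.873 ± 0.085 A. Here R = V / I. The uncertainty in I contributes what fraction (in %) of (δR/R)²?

(δR/R)² = (1·δV/V)² + (-1·δI/I)²
  V term: (1×0.0753)² = 0.00567
  I term: (-1×0.0974)² = 0.00948
Total = 0.0152. Share from I = 0.00948/0.0152 = 0.626.

62.6%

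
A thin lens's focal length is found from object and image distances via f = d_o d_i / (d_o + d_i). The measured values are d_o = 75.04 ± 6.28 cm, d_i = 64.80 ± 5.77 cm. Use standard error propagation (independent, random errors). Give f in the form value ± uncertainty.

34.77 ± 2.14 cm

∂f/∂d_o = (d_i/(d_o+d_i))² = 0.215;  ∂f/∂d_i = (d_o/(d_o+d_i))² = 0.288
δf = √((∂f/∂d_o · δd_o)² + (∂f/∂d_i · δd_i)²) = √(1.82 + 2.76) = 2.14 cm
f = 34.77 cm.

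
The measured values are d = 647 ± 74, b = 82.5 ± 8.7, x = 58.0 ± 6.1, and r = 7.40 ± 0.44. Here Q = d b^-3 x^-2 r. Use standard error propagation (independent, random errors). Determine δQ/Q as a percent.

40.1%

Relative error in a monomial: (δQ/Q)² = Σ (nᵢ · δxᵢ/xᵢ)².
  (1·δd/d)² = (1×0.114)² = 0.0131;  (-3·δb/b)² = (-3×0.105)² = 0.100;  (-2·δx/x)² = (-2×0.105)² = 0.0442;  (1·δr/r)² = (1×0.0595)² = 0.00354
δQ/Q = √(0.161) = 0.401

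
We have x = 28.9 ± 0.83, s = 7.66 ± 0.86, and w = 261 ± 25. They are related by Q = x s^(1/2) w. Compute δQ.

Q is a product of powers, so relative uncertainties combine in quadrature:
  (1·δx/x)² = (1×0.0287)² = 0.000825;  (½·δs/s)² = (0.5×0.112)² = 0.00315;  (1·δw/w)² = (1×0.0958)² = 0.00917
δQ/Q = √(0.0132) = 0.115
Q = 20900, so δQ = 0.115 × 20900 = 2390.

2390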